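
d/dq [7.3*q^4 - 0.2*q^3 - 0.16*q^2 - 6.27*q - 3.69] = 29.2*q^3 - 0.6*q^2 - 0.32*q - 6.27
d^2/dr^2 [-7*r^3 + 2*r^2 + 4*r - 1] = 4 - 42*r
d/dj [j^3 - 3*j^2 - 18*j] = 3*j^2 - 6*j - 18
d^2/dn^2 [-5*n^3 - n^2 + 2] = -30*n - 2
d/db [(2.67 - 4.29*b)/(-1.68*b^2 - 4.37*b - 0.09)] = (-7.2072*b^2 + 8.9712*b + 12.054)/(2.8224*b^4 + 14.6832*b^3 + 19.3993*b^2 + 0.7866*b + 0.0081)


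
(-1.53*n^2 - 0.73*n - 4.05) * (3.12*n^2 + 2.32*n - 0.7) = -4.7736*n^4 - 5.8272*n^3 - 13.2586*n^2 - 8.885*n + 2.835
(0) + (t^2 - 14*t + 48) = t^2 - 14*t + 48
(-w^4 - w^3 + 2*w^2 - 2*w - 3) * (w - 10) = -w^5 + 9*w^4 + 12*w^3 - 22*w^2 + 17*w + 30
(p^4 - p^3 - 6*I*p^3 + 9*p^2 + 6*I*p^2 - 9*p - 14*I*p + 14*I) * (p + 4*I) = p^5 - p^4 - 2*I*p^4 + 33*p^3 + 2*I*p^3 - 33*p^2 + 22*I*p^2 + 56*p - 22*I*p - 56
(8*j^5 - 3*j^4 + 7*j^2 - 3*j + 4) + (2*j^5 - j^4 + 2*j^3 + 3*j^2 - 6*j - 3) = 10*j^5 - 4*j^4 + 2*j^3 + 10*j^2 - 9*j + 1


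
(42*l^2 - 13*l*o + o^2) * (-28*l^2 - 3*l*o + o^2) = -1176*l^4 + 238*l^3*o + 53*l^2*o^2 - 16*l*o^3 + o^4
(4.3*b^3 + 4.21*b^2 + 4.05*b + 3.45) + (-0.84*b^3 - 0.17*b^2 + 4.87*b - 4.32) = 3.46*b^3 + 4.04*b^2 + 8.92*b - 0.87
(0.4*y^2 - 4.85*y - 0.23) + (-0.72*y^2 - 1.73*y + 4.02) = -0.32*y^2 - 6.58*y + 3.79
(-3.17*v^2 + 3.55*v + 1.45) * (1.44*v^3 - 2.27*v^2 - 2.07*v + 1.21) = -4.5648*v^5 + 12.3079*v^4 + 0.591399999999999*v^3 - 14.4757*v^2 + 1.294*v + 1.7545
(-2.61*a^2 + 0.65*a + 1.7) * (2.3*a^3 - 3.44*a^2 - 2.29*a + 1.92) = -6.003*a^5 + 10.4734*a^4 + 7.6509*a^3 - 12.3477*a^2 - 2.645*a + 3.264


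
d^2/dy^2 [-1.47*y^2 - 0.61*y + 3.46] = -2.94000000000000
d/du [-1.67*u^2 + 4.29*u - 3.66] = 4.29 - 3.34*u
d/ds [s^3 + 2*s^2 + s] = 3*s^2 + 4*s + 1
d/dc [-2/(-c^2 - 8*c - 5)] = 4*(-c - 4)/(c^2 + 8*c + 5)^2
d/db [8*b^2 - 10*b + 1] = 16*b - 10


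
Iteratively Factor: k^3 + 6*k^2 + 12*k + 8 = (k + 2)*(k^2 + 4*k + 4) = (k + 2)^2*(k + 2)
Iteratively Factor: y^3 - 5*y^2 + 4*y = (y - 4)*(y^2 - y) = y*(y - 4)*(y - 1)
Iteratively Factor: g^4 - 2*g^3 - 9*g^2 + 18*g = (g - 3)*(g^3 + g^2 - 6*g) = (g - 3)*(g + 3)*(g^2 - 2*g) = (g - 3)*(g - 2)*(g + 3)*(g)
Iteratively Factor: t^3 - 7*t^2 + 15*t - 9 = (t - 3)*(t^2 - 4*t + 3) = (t - 3)^2*(t - 1)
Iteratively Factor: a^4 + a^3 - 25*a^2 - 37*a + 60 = (a + 3)*(a^3 - 2*a^2 - 19*a + 20) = (a + 3)*(a + 4)*(a^2 - 6*a + 5) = (a - 1)*(a + 3)*(a + 4)*(a - 5)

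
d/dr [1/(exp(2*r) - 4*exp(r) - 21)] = 2*(2 - exp(r))*exp(r)/(-exp(2*r) + 4*exp(r) + 21)^2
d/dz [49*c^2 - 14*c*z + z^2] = -14*c + 2*z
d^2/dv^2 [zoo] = 0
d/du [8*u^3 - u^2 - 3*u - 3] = 24*u^2 - 2*u - 3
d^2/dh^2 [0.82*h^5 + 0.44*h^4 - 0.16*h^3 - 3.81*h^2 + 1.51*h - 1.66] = 16.4*h^3 + 5.28*h^2 - 0.96*h - 7.62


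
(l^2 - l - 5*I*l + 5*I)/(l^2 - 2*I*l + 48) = (l^2 - l - 5*I*l + 5*I)/(l^2 - 2*I*l + 48)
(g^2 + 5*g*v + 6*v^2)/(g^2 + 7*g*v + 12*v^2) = (g + 2*v)/(g + 4*v)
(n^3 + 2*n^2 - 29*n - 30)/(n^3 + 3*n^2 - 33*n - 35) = (n + 6)/(n + 7)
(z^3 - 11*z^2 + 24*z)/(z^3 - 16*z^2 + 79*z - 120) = z/(z - 5)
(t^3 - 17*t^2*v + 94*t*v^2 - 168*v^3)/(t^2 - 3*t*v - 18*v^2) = (t^2 - 11*t*v + 28*v^2)/(t + 3*v)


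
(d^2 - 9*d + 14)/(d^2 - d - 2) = (d - 7)/(d + 1)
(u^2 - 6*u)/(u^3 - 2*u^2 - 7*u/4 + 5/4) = 4*u*(u - 6)/(4*u^3 - 8*u^2 - 7*u + 5)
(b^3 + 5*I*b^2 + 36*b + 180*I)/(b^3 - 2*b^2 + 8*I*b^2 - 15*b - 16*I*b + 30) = (b^2 + 36)/(b^2 + b*(-2 + 3*I) - 6*I)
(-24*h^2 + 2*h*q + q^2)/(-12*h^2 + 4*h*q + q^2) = (-4*h + q)/(-2*h + q)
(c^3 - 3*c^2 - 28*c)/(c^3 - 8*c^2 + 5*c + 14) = c*(c + 4)/(c^2 - c - 2)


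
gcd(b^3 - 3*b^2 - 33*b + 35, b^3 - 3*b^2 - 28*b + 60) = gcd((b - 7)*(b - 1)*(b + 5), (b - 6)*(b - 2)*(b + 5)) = b + 5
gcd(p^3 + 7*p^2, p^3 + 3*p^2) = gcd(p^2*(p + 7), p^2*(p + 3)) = p^2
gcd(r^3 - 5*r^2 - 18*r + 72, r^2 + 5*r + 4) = r + 4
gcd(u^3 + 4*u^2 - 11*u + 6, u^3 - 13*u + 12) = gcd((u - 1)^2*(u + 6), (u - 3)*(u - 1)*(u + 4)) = u - 1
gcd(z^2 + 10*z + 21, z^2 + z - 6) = z + 3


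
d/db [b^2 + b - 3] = 2*b + 1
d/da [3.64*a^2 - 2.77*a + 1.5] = 7.28*a - 2.77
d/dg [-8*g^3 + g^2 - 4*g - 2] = -24*g^2 + 2*g - 4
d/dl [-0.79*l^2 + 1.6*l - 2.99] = 1.6 - 1.58*l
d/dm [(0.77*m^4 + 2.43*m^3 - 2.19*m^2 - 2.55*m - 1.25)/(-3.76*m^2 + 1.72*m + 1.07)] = (-5.7904*m^5 - 5.1636*m^4 + 11.6548*m^3 - 5.5545*m^2 - 14.0866*m - 0.5785)/(14.1376*m^4 - 12.9344*m^3 - 5.088*m^2 + 3.6808*m + 1.1449)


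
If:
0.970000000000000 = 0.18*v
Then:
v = 5.39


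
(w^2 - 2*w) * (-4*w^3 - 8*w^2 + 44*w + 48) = -4*w^5 + 60*w^3 - 40*w^2 - 96*w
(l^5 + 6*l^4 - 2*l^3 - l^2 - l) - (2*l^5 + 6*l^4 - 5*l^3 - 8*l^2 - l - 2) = -l^5 + 3*l^3 + 7*l^2 + 2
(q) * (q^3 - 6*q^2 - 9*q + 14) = q^4 - 6*q^3 - 9*q^2 + 14*q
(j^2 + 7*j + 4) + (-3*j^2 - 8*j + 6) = -2*j^2 - j + 10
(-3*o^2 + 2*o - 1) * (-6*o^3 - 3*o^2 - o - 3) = 18*o^5 - 3*o^4 + 3*o^3 + 10*o^2 - 5*o + 3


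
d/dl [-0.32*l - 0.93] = -0.320000000000000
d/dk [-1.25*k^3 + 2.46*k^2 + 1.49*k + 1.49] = -3.75*k^2 + 4.92*k + 1.49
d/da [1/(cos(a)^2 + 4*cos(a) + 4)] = 2*sin(a)/(cos(a) + 2)^3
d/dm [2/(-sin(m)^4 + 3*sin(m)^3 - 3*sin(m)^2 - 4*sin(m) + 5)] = 2*(4*sin(m)^3 - 9*sin(m)^2 + 6*sin(m) + 4)*cos(m)/((sin(m) - 1)^2*(sin(m)^3 - 2*sin(m)^2 + sin(m) + 5)^2)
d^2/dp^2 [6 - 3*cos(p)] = 3*cos(p)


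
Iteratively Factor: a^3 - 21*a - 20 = (a - 5)*(a^2 + 5*a + 4) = (a - 5)*(a + 4)*(a + 1)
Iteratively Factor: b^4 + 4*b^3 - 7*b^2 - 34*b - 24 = (b + 1)*(b^3 + 3*b^2 - 10*b - 24) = (b + 1)*(b + 2)*(b^2 + b - 12) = (b + 1)*(b + 2)*(b + 4)*(b - 3)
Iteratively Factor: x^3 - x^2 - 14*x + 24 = (x - 3)*(x^2 + 2*x - 8) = (x - 3)*(x - 2)*(x + 4)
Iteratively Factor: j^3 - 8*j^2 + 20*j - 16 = (j - 4)*(j^2 - 4*j + 4) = (j - 4)*(j - 2)*(j - 2)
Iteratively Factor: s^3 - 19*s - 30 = (s - 5)*(s^2 + 5*s + 6) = (s - 5)*(s + 3)*(s + 2)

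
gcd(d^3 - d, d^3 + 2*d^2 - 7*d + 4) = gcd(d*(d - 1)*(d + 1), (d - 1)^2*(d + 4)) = d - 1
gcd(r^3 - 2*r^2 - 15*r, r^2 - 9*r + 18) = 1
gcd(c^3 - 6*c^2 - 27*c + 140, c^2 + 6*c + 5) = c + 5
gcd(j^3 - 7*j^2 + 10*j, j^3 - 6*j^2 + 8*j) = j^2 - 2*j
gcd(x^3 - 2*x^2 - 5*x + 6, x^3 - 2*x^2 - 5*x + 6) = x^3 - 2*x^2 - 5*x + 6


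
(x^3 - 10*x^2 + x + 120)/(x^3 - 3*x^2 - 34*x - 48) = (x - 5)/(x + 2)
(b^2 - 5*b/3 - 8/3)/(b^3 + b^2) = (b - 8/3)/b^2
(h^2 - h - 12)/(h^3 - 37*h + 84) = (h + 3)/(h^2 + 4*h - 21)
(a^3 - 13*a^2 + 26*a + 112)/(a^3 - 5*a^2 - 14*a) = (a - 8)/a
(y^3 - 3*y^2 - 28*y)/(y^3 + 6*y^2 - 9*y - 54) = y*(y^2 - 3*y - 28)/(y^3 + 6*y^2 - 9*y - 54)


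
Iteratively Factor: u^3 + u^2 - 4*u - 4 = (u - 2)*(u^2 + 3*u + 2) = (u - 2)*(u + 1)*(u + 2)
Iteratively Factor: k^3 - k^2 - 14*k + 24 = (k + 4)*(k^2 - 5*k + 6) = (k - 2)*(k + 4)*(k - 3)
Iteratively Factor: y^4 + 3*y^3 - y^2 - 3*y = (y + 1)*(y^3 + 2*y^2 - 3*y) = (y + 1)*(y + 3)*(y^2 - y) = y*(y + 1)*(y + 3)*(y - 1)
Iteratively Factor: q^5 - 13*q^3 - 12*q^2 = (q + 3)*(q^4 - 3*q^3 - 4*q^2) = q*(q + 3)*(q^3 - 3*q^2 - 4*q) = q*(q + 1)*(q + 3)*(q^2 - 4*q) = q*(q - 4)*(q + 1)*(q + 3)*(q)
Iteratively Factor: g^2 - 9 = (g - 3)*(g + 3)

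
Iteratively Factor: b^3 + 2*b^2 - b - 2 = (b + 2)*(b^2 - 1) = (b + 1)*(b + 2)*(b - 1)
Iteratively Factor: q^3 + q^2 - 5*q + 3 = (q - 1)*(q^2 + 2*q - 3) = (q - 1)^2*(q + 3)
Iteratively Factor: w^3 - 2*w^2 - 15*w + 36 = (w + 4)*(w^2 - 6*w + 9) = (w - 3)*(w + 4)*(w - 3)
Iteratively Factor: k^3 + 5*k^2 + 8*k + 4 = (k + 1)*(k^2 + 4*k + 4) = (k + 1)*(k + 2)*(k + 2)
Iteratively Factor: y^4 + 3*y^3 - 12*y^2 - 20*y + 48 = (y + 4)*(y^3 - y^2 - 8*y + 12) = (y - 2)*(y + 4)*(y^2 + y - 6) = (y - 2)*(y + 3)*(y + 4)*(y - 2)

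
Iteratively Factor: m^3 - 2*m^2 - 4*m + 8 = (m + 2)*(m^2 - 4*m + 4) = (m - 2)*(m + 2)*(m - 2)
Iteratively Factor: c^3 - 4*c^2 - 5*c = (c + 1)*(c^2 - 5*c) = c*(c + 1)*(c - 5)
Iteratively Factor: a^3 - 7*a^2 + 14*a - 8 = (a - 1)*(a^2 - 6*a + 8) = (a - 2)*(a - 1)*(a - 4)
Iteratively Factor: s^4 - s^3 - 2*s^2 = (s - 2)*(s^3 + s^2) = s*(s - 2)*(s^2 + s) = s*(s - 2)*(s + 1)*(s)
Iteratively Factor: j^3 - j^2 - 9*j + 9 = (j + 3)*(j^2 - 4*j + 3) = (j - 1)*(j + 3)*(j - 3)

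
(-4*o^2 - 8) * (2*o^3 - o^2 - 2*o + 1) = -8*o^5 + 4*o^4 - 8*o^3 + 4*o^2 + 16*o - 8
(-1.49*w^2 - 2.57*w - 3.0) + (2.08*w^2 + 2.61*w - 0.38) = 0.59*w^2 + 0.04*w - 3.38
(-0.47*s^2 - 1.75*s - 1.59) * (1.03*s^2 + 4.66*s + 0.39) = -0.4841*s^4 - 3.9927*s^3 - 9.976*s^2 - 8.0919*s - 0.6201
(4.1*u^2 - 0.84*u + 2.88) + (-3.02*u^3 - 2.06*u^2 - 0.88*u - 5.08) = -3.02*u^3 + 2.04*u^2 - 1.72*u - 2.2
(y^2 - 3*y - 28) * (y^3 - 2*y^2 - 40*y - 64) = y^5 - 5*y^4 - 62*y^3 + 112*y^2 + 1312*y + 1792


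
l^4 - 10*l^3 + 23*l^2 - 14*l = l*(l - 7)*(l - 2)*(l - 1)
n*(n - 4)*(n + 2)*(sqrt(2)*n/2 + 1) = sqrt(2)*n^4/2 - sqrt(2)*n^3 + n^3 - 4*sqrt(2)*n^2 - 2*n^2 - 8*n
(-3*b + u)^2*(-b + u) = -9*b^3 + 15*b^2*u - 7*b*u^2 + u^3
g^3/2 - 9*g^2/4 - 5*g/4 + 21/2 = (g/2 + 1)*(g - 7/2)*(g - 3)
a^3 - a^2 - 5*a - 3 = (a - 3)*(a + 1)^2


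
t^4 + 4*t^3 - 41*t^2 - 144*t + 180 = (t - 6)*(t - 1)*(t + 5)*(t + 6)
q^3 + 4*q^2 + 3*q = q*(q + 1)*(q + 3)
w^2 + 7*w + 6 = (w + 1)*(w + 6)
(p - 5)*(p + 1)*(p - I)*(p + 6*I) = p^4 - 4*p^3 + 5*I*p^3 + p^2 - 20*I*p^2 - 24*p - 25*I*p - 30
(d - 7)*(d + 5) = d^2 - 2*d - 35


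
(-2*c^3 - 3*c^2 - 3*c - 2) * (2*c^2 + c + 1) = -4*c^5 - 8*c^4 - 11*c^3 - 10*c^2 - 5*c - 2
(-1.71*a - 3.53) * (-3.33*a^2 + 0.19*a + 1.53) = 5.6943*a^3 + 11.43*a^2 - 3.287*a - 5.4009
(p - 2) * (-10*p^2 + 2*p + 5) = -10*p^3 + 22*p^2 + p - 10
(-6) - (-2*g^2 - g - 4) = 2*g^2 + g - 2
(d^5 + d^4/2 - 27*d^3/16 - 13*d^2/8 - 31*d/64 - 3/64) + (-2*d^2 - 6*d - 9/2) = d^5 + d^4/2 - 27*d^3/16 - 29*d^2/8 - 415*d/64 - 291/64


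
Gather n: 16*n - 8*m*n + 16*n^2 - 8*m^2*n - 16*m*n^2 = n^2*(16 - 16*m) + n*(-8*m^2 - 8*m + 16)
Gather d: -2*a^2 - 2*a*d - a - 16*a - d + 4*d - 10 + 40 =-2*a^2 - 17*a + d*(3 - 2*a) + 30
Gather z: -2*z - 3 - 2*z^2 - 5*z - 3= -2*z^2 - 7*z - 6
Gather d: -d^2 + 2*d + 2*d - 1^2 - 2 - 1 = -d^2 + 4*d - 4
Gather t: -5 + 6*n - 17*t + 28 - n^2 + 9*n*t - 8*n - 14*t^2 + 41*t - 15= -n^2 - 2*n - 14*t^2 + t*(9*n + 24) + 8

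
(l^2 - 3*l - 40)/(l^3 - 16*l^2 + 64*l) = (l + 5)/(l*(l - 8))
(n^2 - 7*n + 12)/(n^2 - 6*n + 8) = (n - 3)/(n - 2)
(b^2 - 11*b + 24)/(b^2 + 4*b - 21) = (b - 8)/(b + 7)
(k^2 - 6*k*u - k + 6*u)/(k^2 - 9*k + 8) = (k - 6*u)/(k - 8)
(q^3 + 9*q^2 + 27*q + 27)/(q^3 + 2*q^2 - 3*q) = (q^2 + 6*q + 9)/(q*(q - 1))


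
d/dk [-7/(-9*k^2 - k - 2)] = 7*(-18*k - 1)/(9*k^2 + k + 2)^2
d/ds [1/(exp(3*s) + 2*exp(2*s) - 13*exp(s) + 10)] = (-3*exp(2*s) - 4*exp(s) + 13)*exp(s)/(exp(3*s) + 2*exp(2*s) - 13*exp(s) + 10)^2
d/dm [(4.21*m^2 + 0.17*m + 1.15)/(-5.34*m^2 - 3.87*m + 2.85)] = (-15.3849*m^2 + 36.279*m + 4.935)/(28.5156*m^4 + 41.3316*m^3 - 15.4611*m^2 - 22.059*m + 8.1225)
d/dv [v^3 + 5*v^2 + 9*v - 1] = 3*v^2 + 10*v + 9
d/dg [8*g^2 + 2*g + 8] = 16*g + 2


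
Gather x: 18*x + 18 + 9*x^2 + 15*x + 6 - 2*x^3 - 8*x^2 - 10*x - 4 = -2*x^3 + x^2 + 23*x + 20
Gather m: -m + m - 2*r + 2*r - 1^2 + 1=0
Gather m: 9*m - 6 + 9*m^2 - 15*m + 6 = 9*m^2 - 6*m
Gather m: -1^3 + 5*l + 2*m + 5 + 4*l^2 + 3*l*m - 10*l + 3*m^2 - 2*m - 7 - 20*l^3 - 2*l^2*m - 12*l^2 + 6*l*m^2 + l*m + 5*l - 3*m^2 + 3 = -20*l^3 - 8*l^2 + 6*l*m^2 + m*(-2*l^2 + 4*l)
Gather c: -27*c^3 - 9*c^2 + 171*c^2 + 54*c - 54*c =-27*c^3 + 162*c^2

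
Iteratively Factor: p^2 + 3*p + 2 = (p + 1)*(p + 2)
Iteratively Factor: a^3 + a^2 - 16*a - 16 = (a - 4)*(a^2 + 5*a + 4) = (a - 4)*(a + 4)*(a + 1)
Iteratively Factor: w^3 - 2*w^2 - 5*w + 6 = (w + 2)*(w^2 - 4*w + 3) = (w - 3)*(w + 2)*(w - 1)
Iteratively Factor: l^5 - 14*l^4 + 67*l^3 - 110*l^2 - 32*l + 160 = (l + 1)*(l^4 - 15*l^3 + 82*l^2 - 192*l + 160) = (l - 5)*(l + 1)*(l^3 - 10*l^2 + 32*l - 32) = (l - 5)*(l - 4)*(l + 1)*(l^2 - 6*l + 8) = (l - 5)*(l - 4)*(l - 2)*(l + 1)*(l - 4)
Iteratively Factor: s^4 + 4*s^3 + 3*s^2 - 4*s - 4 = (s - 1)*(s^3 + 5*s^2 + 8*s + 4) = (s - 1)*(s + 2)*(s^2 + 3*s + 2) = (s - 1)*(s + 1)*(s + 2)*(s + 2)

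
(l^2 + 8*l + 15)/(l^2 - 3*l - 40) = (l + 3)/(l - 8)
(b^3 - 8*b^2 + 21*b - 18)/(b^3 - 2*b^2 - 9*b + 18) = (b - 3)/(b + 3)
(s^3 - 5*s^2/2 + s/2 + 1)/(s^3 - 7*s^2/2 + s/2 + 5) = (2*s^2 - s - 1)/(2*s^2 - 3*s - 5)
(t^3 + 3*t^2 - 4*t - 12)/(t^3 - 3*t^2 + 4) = (t^2 + 5*t + 6)/(t^2 - t - 2)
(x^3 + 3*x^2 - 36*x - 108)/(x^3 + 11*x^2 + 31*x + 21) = (x^2 - 36)/(x^2 + 8*x + 7)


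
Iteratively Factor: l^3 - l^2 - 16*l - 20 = (l + 2)*(l^2 - 3*l - 10) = (l + 2)^2*(l - 5)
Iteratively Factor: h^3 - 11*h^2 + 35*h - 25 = (h - 5)*(h^2 - 6*h + 5) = (h - 5)*(h - 1)*(h - 5)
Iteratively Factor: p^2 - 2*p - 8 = (p - 4)*(p + 2)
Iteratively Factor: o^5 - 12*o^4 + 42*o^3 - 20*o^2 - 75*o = (o)*(o^4 - 12*o^3 + 42*o^2 - 20*o - 75) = o*(o - 5)*(o^3 - 7*o^2 + 7*o + 15) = o*(o - 5)*(o + 1)*(o^2 - 8*o + 15) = o*(o - 5)*(o - 3)*(o + 1)*(o - 5)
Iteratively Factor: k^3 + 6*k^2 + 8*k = (k)*(k^2 + 6*k + 8) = k*(k + 2)*(k + 4)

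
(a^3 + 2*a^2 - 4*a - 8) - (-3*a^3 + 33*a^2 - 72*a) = 4*a^3 - 31*a^2 + 68*a - 8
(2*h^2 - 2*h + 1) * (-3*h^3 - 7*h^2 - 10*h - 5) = -6*h^5 - 8*h^4 - 9*h^3 + 3*h^2 - 5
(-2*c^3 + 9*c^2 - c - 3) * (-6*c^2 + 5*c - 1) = 12*c^5 - 64*c^4 + 53*c^3 + 4*c^2 - 14*c + 3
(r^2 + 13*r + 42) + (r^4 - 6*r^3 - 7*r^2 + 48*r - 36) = r^4 - 6*r^3 - 6*r^2 + 61*r + 6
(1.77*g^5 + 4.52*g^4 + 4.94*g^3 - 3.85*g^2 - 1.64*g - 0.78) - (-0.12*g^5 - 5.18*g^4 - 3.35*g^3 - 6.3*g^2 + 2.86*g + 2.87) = 1.89*g^5 + 9.7*g^4 + 8.29*g^3 + 2.45*g^2 - 4.5*g - 3.65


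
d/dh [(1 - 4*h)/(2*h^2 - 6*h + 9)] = 2*(4*h^2 - 2*h - 15)/(4*h^4 - 24*h^3 + 72*h^2 - 108*h + 81)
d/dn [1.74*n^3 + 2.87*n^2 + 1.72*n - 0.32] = 5.22*n^2 + 5.74*n + 1.72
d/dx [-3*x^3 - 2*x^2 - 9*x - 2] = -9*x^2 - 4*x - 9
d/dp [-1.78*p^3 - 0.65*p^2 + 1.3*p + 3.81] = -5.34*p^2 - 1.3*p + 1.3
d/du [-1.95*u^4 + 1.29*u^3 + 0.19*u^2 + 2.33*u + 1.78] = -7.8*u^3 + 3.87*u^2 + 0.38*u + 2.33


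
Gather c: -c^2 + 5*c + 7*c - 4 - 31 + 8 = -c^2 + 12*c - 27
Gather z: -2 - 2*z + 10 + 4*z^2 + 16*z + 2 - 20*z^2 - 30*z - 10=-16*z^2 - 16*z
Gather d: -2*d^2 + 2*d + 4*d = -2*d^2 + 6*d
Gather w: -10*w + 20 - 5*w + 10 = 30 - 15*w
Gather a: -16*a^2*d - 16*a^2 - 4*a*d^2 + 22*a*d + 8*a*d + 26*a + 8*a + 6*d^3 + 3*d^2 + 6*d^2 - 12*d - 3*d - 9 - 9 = a^2*(-16*d - 16) + a*(-4*d^2 + 30*d + 34) + 6*d^3 + 9*d^2 - 15*d - 18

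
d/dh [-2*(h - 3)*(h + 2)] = 2 - 4*h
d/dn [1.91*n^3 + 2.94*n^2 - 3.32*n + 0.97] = 5.73*n^2 + 5.88*n - 3.32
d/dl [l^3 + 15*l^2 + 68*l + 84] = 3*l^2 + 30*l + 68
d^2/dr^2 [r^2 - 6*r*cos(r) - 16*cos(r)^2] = 6*r*cos(r) - 64*sin(r)^2 + 12*sin(r) + 34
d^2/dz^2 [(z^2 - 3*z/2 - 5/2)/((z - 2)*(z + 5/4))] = 12*(-8*z^3 - 60*z + 15)/(64*z^6 - 144*z^5 - 372*z^4 + 693*z^3 + 930*z^2 - 900*z - 1000)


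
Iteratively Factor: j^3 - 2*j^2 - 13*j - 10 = (j - 5)*(j^2 + 3*j + 2) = (j - 5)*(j + 1)*(j + 2)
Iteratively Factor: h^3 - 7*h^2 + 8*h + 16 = (h + 1)*(h^2 - 8*h + 16) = (h - 4)*(h + 1)*(h - 4)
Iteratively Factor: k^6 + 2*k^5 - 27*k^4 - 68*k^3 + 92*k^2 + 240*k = (k)*(k^5 + 2*k^4 - 27*k^3 - 68*k^2 + 92*k + 240) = k*(k - 5)*(k^4 + 7*k^3 + 8*k^2 - 28*k - 48) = k*(k - 5)*(k - 2)*(k^3 + 9*k^2 + 26*k + 24) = k*(k - 5)*(k - 2)*(k + 4)*(k^2 + 5*k + 6) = k*(k - 5)*(k - 2)*(k + 2)*(k + 4)*(k + 3)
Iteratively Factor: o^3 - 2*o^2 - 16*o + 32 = (o + 4)*(o^2 - 6*o + 8) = (o - 4)*(o + 4)*(o - 2)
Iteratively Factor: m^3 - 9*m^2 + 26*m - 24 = (m - 2)*(m^2 - 7*m + 12) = (m - 4)*(m - 2)*(m - 3)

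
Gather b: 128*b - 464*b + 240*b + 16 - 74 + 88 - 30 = -96*b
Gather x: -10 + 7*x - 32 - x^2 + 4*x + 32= -x^2 + 11*x - 10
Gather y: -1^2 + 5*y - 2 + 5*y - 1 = 10*y - 4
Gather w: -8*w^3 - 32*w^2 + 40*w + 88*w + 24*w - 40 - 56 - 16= -8*w^3 - 32*w^2 + 152*w - 112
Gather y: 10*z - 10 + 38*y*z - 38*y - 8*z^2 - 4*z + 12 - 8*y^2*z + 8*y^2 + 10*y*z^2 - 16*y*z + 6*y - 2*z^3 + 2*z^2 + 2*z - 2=y^2*(8 - 8*z) + y*(10*z^2 + 22*z - 32) - 2*z^3 - 6*z^2 + 8*z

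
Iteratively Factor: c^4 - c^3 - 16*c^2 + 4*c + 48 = (c - 2)*(c^3 + c^2 - 14*c - 24) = (c - 2)*(c + 3)*(c^2 - 2*c - 8) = (c - 2)*(c + 2)*(c + 3)*(c - 4)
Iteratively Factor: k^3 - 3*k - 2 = (k + 1)*(k^2 - k - 2) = (k - 2)*(k + 1)*(k + 1)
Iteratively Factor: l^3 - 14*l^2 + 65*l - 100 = (l - 5)*(l^2 - 9*l + 20) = (l - 5)*(l - 4)*(l - 5)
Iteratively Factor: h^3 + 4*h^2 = (h)*(h^2 + 4*h) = h^2*(h + 4)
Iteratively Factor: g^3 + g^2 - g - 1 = (g + 1)*(g^2 - 1) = (g - 1)*(g + 1)*(g + 1)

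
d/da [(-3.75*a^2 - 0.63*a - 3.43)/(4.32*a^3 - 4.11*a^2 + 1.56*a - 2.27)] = (16.2*a^4 + 5.4432*a^3 + 36.0135*a^2 - 11.1696*a + 6.7809)/(18.6624*a^6 - 35.5104*a^5 + 30.3705*a^4 - 32.436*a^3 + 21.093*a^2 - 7.0824*a + 5.1529)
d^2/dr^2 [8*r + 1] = 0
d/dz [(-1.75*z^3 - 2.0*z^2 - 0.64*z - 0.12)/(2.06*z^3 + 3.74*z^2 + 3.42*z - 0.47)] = (-2.425*z^4 - 9.33320000000001*z^3 - 1.2373*z^2 + 2.7776*z + 0.7112)/(4.2436*z^6 + 15.4088*z^5 + 28.078*z^4 + 23.6452*z^3 + 8.1808*z^2 - 3.2148*z + 0.2209)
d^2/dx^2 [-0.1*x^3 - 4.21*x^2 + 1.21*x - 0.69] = -0.6*x - 8.42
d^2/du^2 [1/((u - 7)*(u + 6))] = 2*((u - 7)^2 + (u - 7)*(u + 6) + (u + 6)^2)/((u - 7)^3*(u + 6)^3)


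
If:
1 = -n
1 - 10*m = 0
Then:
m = 1/10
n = -1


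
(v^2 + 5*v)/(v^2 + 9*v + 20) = v/(v + 4)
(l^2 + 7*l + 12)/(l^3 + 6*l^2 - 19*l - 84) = (l + 4)/(l^2 + 3*l - 28)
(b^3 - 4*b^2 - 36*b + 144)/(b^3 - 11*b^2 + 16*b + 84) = (b^2 + 2*b - 24)/(b^2 - 5*b - 14)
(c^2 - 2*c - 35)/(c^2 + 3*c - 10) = (c - 7)/(c - 2)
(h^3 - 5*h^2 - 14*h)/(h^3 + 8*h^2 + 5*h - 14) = h*(h - 7)/(h^2 + 6*h - 7)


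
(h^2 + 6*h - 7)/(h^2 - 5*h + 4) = (h + 7)/(h - 4)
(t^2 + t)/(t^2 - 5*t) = (t + 1)/(t - 5)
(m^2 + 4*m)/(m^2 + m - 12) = m/(m - 3)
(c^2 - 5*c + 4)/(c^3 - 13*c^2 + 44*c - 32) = 1/(c - 8)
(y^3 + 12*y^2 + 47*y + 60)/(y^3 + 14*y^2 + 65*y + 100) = (y + 3)/(y + 5)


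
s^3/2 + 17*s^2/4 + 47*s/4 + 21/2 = (s/2 + 1)*(s + 3)*(s + 7/2)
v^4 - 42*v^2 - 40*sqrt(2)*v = v*(v - 5*sqrt(2))*(v + sqrt(2))*(v + 4*sqrt(2))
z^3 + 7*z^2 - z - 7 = (z - 1)*(z + 1)*(z + 7)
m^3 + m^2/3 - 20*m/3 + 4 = (m - 2)*(m - 2/3)*(m + 3)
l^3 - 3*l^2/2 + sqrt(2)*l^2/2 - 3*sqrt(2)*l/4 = l*(l - 3/2)*(l + sqrt(2)/2)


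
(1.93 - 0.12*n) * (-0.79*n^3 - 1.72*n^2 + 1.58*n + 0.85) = 0.0948*n^4 - 1.3183*n^3 - 3.5092*n^2 + 2.9474*n + 1.6405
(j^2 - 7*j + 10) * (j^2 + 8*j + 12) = j^4 + j^3 - 34*j^2 - 4*j + 120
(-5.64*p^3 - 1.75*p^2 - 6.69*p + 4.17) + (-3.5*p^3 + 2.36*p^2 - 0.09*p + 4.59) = -9.14*p^3 + 0.61*p^2 - 6.78*p + 8.76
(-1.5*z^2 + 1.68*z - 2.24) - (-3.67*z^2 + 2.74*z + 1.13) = 2.17*z^2 - 1.06*z - 3.37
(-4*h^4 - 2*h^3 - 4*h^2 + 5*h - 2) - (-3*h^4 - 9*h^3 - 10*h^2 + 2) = -h^4 + 7*h^3 + 6*h^2 + 5*h - 4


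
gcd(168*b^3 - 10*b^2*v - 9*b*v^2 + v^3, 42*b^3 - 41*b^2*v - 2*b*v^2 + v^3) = -7*b + v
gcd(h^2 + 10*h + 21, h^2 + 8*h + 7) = h + 7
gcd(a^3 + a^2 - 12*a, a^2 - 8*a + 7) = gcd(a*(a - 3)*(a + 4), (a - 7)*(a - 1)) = 1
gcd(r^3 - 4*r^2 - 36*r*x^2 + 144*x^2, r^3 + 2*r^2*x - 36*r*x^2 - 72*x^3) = -r^2 + 36*x^2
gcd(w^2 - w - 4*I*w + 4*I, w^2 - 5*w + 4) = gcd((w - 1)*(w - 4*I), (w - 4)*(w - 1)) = w - 1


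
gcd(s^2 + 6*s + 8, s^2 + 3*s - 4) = s + 4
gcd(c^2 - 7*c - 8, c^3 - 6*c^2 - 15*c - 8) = c^2 - 7*c - 8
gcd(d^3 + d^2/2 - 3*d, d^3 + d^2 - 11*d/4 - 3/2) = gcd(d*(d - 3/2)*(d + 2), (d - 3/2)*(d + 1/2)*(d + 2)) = d^2 + d/2 - 3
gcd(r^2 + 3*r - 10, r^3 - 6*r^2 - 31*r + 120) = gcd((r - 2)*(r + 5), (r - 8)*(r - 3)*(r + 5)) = r + 5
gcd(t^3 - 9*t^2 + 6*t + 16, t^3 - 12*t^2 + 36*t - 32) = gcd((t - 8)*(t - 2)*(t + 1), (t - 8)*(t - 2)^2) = t^2 - 10*t + 16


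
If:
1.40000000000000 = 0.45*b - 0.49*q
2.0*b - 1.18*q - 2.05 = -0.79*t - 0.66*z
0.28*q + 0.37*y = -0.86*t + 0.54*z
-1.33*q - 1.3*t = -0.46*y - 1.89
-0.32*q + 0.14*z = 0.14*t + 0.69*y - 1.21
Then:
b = 11.74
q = 7.92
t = -7.46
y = -2.30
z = -9.36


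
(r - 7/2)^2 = r^2 - 7*r + 49/4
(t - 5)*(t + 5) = t^2 - 25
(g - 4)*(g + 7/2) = g^2 - g/2 - 14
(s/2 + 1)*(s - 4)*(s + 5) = s^3/2 + 3*s^2/2 - 9*s - 20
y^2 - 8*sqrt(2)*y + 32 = (y - 4*sqrt(2))^2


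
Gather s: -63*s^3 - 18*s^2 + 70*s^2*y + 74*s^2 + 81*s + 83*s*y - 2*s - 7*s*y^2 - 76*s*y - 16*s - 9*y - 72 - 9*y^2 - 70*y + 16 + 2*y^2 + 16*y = -63*s^3 + s^2*(70*y + 56) + s*(-7*y^2 + 7*y + 63) - 7*y^2 - 63*y - 56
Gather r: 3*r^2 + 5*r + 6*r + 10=3*r^2 + 11*r + 10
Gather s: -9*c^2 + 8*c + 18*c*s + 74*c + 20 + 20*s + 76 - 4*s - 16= -9*c^2 + 82*c + s*(18*c + 16) + 80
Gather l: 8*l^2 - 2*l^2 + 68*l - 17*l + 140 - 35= 6*l^2 + 51*l + 105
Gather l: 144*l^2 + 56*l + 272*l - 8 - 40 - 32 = 144*l^2 + 328*l - 80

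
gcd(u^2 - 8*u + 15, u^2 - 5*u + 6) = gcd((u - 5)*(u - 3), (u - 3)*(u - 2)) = u - 3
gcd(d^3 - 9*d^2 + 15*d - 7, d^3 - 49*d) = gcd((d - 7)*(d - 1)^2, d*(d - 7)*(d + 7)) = d - 7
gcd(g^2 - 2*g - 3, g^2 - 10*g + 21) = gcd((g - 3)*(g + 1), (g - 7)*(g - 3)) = g - 3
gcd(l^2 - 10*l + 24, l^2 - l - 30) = l - 6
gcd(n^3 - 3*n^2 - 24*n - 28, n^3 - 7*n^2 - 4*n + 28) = n^2 - 5*n - 14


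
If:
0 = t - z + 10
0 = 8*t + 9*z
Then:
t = -90/17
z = 80/17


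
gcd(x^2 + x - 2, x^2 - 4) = x + 2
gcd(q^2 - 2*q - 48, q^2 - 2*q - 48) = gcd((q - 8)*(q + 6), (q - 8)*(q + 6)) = q^2 - 2*q - 48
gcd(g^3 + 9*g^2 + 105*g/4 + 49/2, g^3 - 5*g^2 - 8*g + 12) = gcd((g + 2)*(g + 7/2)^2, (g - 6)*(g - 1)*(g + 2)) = g + 2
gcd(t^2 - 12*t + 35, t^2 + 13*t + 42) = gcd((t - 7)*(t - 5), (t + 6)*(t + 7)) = 1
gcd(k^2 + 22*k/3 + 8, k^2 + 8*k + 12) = k + 6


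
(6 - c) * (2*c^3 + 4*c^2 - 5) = -2*c^4 + 8*c^3 + 24*c^2 + 5*c - 30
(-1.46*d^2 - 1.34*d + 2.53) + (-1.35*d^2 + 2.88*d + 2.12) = -2.81*d^2 + 1.54*d + 4.65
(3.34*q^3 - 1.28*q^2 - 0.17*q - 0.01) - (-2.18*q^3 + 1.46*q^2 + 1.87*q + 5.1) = 5.52*q^3 - 2.74*q^2 - 2.04*q - 5.11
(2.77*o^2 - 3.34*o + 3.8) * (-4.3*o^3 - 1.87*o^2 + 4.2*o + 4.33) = -11.911*o^5 + 9.1821*o^4 + 1.5398*o^3 - 9.1399*o^2 + 1.4978*o + 16.454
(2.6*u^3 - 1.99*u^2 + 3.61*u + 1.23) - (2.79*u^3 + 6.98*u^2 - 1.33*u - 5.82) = -0.19*u^3 - 8.97*u^2 + 4.94*u + 7.05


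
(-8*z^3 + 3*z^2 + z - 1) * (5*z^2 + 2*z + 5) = -40*z^5 - z^4 - 29*z^3 + 12*z^2 + 3*z - 5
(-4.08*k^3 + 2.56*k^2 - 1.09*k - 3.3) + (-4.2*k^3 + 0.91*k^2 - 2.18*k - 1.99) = -8.28*k^3 + 3.47*k^2 - 3.27*k - 5.29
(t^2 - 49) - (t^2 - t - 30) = t - 19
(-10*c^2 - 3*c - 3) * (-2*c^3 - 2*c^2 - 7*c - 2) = 20*c^5 + 26*c^4 + 82*c^3 + 47*c^2 + 27*c + 6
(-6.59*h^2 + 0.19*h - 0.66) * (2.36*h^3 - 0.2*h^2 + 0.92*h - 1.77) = -15.5524*h^5 + 1.7664*h^4 - 7.6584*h^3 + 11.9711*h^2 - 0.9435*h + 1.1682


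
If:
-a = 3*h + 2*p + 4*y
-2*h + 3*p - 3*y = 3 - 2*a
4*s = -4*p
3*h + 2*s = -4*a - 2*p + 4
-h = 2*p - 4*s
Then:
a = 44/41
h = -4/41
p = 2/123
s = -2/123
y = -25/123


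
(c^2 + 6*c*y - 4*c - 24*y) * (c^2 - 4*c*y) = c^4 + 2*c^3*y - 4*c^3 - 24*c^2*y^2 - 8*c^2*y + 96*c*y^2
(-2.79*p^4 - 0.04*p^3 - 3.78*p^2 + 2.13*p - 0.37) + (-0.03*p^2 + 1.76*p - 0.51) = -2.79*p^4 - 0.04*p^3 - 3.81*p^2 + 3.89*p - 0.88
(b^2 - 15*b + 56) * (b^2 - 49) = b^4 - 15*b^3 + 7*b^2 + 735*b - 2744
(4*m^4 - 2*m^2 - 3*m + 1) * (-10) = -40*m^4 + 20*m^2 + 30*m - 10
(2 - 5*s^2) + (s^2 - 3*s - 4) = -4*s^2 - 3*s - 2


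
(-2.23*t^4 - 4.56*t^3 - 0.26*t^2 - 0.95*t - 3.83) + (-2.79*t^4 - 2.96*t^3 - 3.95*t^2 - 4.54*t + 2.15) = -5.02*t^4 - 7.52*t^3 - 4.21*t^2 - 5.49*t - 1.68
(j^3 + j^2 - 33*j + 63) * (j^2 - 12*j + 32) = j^5 - 11*j^4 - 13*j^3 + 491*j^2 - 1812*j + 2016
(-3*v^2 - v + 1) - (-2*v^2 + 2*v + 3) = -v^2 - 3*v - 2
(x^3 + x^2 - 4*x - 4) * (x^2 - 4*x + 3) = x^5 - 3*x^4 - 5*x^3 + 15*x^2 + 4*x - 12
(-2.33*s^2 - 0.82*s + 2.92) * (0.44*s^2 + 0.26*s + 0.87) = -1.0252*s^4 - 0.9666*s^3 - 0.9555*s^2 + 0.0458000000000001*s + 2.5404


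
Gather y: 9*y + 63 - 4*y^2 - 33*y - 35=-4*y^2 - 24*y + 28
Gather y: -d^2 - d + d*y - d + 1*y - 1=-d^2 - 2*d + y*(d + 1) - 1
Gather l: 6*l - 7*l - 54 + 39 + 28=13 - l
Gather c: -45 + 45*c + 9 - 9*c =36*c - 36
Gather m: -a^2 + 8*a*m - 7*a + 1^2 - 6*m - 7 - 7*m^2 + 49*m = -a^2 - 7*a - 7*m^2 + m*(8*a + 43) - 6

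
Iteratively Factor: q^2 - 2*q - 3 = (q - 3)*(q + 1)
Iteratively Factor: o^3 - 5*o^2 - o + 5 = (o - 1)*(o^2 - 4*o - 5) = (o - 5)*(o - 1)*(o + 1)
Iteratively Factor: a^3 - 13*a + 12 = (a - 1)*(a^2 + a - 12) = (a - 3)*(a - 1)*(a + 4)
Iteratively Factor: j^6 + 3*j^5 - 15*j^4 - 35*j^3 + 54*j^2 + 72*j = (j - 2)*(j^5 + 5*j^4 - 5*j^3 - 45*j^2 - 36*j) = (j - 2)*(j + 3)*(j^4 + 2*j^3 - 11*j^2 - 12*j) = (j - 3)*(j - 2)*(j + 3)*(j^3 + 5*j^2 + 4*j) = j*(j - 3)*(j - 2)*(j + 3)*(j^2 + 5*j + 4) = j*(j - 3)*(j - 2)*(j + 1)*(j + 3)*(j + 4)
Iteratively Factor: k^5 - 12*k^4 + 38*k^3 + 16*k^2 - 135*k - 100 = (k - 5)*(k^4 - 7*k^3 + 3*k^2 + 31*k + 20) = (k - 5)^2*(k^3 - 2*k^2 - 7*k - 4) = (k - 5)^2*(k + 1)*(k^2 - 3*k - 4) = (k - 5)^2*(k + 1)^2*(k - 4)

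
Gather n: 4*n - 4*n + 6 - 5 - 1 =0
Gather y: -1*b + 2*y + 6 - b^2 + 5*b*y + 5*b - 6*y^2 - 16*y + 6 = -b^2 + 4*b - 6*y^2 + y*(5*b - 14) + 12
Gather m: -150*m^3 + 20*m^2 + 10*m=-150*m^3 + 20*m^2 + 10*m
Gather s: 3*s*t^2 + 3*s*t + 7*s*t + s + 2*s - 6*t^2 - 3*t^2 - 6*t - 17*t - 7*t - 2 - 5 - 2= s*(3*t^2 + 10*t + 3) - 9*t^2 - 30*t - 9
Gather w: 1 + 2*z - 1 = 2*z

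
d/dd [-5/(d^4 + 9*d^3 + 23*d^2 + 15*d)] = 5*(4*d^3 + 27*d^2 + 46*d + 15)/(d^2*(d^3 + 9*d^2 + 23*d + 15)^2)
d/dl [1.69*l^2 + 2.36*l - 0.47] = 3.38*l + 2.36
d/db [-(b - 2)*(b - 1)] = 3 - 2*b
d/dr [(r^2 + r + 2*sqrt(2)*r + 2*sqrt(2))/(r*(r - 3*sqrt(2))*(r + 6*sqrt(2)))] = (-r^4 - 4*sqrt(2)*r^3 - 2*r^3 - 48*r^2 - 9*sqrt(2)*r^2 - 24*r + 72*sqrt(2))/(r^2*(r^4 + 6*sqrt(2)*r^3 - 54*r^2 - 216*sqrt(2)*r + 1296))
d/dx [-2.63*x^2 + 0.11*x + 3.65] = 0.11 - 5.26*x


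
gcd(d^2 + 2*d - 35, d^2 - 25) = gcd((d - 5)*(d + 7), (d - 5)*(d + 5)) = d - 5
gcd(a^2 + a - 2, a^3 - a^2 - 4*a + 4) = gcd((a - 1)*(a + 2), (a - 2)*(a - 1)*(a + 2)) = a^2 + a - 2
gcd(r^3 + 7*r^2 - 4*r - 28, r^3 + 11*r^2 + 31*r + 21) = r + 7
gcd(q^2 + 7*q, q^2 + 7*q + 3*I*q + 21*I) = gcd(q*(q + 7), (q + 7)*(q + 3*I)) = q + 7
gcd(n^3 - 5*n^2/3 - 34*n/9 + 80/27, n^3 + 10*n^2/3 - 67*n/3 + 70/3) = 1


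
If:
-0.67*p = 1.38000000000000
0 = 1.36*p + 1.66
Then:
No Solution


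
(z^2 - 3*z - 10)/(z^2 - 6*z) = (z^2 - 3*z - 10)/(z*(z - 6))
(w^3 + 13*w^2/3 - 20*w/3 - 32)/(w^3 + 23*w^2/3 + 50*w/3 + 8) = (3*w - 8)/(3*w + 2)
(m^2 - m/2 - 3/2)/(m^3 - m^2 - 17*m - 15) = (m - 3/2)/(m^2 - 2*m - 15)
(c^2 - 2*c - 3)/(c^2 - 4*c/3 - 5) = 3*(c + 1)/(3*c + 5)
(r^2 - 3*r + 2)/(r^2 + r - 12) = (r^2 - 3*r + 2)/(r^2 + r - 12)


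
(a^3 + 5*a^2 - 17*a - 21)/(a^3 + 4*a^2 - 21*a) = (a + 1)/a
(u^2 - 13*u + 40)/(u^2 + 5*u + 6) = (u^2 - 13*u + 40)/(u^2 + 5*u + 6)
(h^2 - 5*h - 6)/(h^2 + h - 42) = (h + 1)/(h + 7)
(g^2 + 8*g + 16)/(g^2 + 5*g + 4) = (g + 4)/(g + 1)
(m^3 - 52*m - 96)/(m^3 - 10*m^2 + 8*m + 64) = (m + 6)/(m - 4)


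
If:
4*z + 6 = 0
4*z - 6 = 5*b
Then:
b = -12/5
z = -3/2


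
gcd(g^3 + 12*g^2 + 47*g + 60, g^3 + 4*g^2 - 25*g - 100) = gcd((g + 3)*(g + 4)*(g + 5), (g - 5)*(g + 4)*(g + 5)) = g^2 + 9*g + 20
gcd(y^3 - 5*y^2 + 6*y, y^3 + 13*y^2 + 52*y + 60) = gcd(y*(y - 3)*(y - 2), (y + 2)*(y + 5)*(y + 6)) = 1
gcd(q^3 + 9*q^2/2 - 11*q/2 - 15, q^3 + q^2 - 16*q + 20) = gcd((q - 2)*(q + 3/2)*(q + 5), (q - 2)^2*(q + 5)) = q^2 + 3*q - 10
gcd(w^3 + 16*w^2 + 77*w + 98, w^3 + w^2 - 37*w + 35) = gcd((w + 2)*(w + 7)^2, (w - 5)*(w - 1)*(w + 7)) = w + 7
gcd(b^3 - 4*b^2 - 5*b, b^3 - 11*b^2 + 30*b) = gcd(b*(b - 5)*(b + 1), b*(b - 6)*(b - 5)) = b^2 - 5*b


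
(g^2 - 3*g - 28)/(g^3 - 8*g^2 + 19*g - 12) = (g^2 - 3*g - 28)/(g^3 - 8*g^2 + 19*g - 12)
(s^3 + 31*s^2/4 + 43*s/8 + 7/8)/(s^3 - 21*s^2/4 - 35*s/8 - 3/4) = (s + 7)/(s - 6)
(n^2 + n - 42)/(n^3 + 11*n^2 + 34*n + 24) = (n^2 + n - 42)/(n^3 + 11*n^2 + 34*n + 24)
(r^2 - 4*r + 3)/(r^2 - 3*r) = (r - 1)/r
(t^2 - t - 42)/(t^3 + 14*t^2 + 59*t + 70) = (t^2 - t - 42)/(t^3 + 14*t^2 + 59*t + 70)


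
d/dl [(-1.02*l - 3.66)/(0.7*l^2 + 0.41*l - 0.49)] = (0.714*l^2 + 5.124*l + 2.0004)/(0.49*l^4 + 0.574*l^3 - 0.5179*l^2 - 0.4018*l + 0.2401)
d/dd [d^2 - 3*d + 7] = 2*d - 3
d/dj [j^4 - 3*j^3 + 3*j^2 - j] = 4*j^3 - 9*j^2 + 6*j - 1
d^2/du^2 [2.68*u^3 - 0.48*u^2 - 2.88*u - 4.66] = 16.08*u - 0.96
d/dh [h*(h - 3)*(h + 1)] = 3*h^2 - 4*h - 3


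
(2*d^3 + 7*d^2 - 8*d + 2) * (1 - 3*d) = -6*d^4 - 19*d^3 + 31*d^2 - 14*d + 2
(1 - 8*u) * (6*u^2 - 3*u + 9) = -48*u^3 + 30*u^2 - 75*u + 9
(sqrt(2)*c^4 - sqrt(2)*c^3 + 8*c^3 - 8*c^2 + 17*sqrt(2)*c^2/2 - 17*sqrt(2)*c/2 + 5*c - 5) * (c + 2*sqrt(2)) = sqrt(2)*c^5 - sqrt(2)*c^4 + 12*c^4 - 12*c^3 + 49*sqrt(2)*c^3/2 - 49*sqrt(2)*c^2/2 + 39*c^2 - 39*c + 10*sqrt(2)*c - 10*sqrt(2)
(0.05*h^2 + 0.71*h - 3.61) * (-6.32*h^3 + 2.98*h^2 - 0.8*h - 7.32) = -0.316*h^5 - 4.3382*h^4 + 24.891*h^3 - 11.6918*h^2 - 2.3092*h + 26.4252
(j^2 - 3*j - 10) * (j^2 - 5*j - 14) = j^4 - 8*j^3 - 9*j^2 + 92*j + 140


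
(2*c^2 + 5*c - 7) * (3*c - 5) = 6*c^3 + 5*c^2 - 46*c + 35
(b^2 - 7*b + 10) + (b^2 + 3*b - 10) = 2*b^2 - 4*b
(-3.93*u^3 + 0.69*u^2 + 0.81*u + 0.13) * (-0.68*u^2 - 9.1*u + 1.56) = 2.6724*u^5 + 35.2938*u^4 - 12.9606*u^3 - 6.383*u^2 + 0.0806*u + 0.2028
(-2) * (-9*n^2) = 18*n^2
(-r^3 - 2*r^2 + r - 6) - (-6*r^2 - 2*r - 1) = -r^3 + 4*r^2 + 3*r - 5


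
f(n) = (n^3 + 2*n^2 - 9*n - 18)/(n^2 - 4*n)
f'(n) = (4 - 2*n)*(n^3 + 2*n^2 - 9*n - 18)/(n^2 - 4*n)^2 + (3*n^2 + 4*n - 9)/(n^2 - 4*n) = (n^4 - 8*n^3 + n^2 + 36*n - 72)/(n^2*(n^2 - 8*n + 16))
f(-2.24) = 0.07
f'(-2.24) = -0.17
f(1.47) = 6.38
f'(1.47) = -2.72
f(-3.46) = -0.17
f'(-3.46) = 0.44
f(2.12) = 4.66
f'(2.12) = -2.97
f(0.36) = 15.98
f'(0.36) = -34.51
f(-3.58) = -0.22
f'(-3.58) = 0.47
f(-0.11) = -37.57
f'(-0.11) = -371.52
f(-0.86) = -2.25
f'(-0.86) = -5.53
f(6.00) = 18.00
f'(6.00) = -1.75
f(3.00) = 0.00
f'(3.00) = -10.00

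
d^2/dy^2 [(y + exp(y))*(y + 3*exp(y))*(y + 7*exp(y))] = 11*y^2*exp(y) + 124*y*exp(2*y) + 44*y*exp(y) + 6*y + 189*exp(3*y) + 124*exp(2*y) + 22*exp(y)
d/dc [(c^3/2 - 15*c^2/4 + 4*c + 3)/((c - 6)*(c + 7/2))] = (4*c^2 + 28*c - 17)/(2*(4*c^2 + 28*c + 49))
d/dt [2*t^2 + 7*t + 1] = 4*t + 7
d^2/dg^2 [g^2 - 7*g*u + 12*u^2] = 2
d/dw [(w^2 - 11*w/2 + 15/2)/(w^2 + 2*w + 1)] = (15*w - 41)/(2*(w^3 + 3*w^2 + 3*w + 1))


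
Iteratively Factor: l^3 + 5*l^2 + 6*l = (l + 3)*(l^2 + 2*l) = (l + 2)*(l + 3)*(l)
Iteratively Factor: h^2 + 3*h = (h)*(h + 3)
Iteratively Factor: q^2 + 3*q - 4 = (q + 4)*(q - 1)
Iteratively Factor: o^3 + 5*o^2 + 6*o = (o + 3)*(o^2 + 2*o) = (o + 2)*(o + 3)*(o)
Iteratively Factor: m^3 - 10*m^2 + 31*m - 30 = (m - 3)*(m^2 - 7*m + 10) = (m - 3)*(m - 2)*(m - 5)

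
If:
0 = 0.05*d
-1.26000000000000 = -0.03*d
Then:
No Solution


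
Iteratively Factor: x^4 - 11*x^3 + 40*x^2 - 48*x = (x - 3)*(x^3 - 8*x^2 + 16*x) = (x - 4)*(x - 3)*(x^2 - 4*x) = x*(x - 4)*(x - 3)*(x - 4)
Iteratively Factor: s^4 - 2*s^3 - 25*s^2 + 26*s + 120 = (s - 3)*(s^3 + s^2 - 22*s - 40) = (s - 5)*(s - 3)*(s^2 + 6*s + 8) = (s - 5)*(s - 3)*(s + 2)*(s + 4)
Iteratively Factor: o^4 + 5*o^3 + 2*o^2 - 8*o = (o + 2)*(o^3 + 3*o^2 - 4*o) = o*(o + 2)*(o^2 + 3*o - 4) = o*(o - 1)*(o + 2)*(o + 4)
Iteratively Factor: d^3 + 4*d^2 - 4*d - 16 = (d + 4)*(d^2 - 4) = (d + 2)*(d + 4)*(d - 2)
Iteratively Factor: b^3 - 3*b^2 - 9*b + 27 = (b - 3)*(b^2 - 9) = (b - 3)*(b + 3)*(b - 3)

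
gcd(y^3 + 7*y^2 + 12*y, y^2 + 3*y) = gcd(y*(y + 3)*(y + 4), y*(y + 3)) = y^2 + 3*y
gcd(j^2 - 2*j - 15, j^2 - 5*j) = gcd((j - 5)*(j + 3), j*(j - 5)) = j - 5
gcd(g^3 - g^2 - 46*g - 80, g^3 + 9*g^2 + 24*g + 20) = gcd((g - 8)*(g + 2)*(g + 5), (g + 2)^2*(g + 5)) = g^2 + 7*g + 10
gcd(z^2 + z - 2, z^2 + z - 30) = 1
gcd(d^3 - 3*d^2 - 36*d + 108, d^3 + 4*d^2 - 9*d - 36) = d - 3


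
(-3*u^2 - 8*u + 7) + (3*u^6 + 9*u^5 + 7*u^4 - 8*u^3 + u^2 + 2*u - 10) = 3*u^6 + 9*u^5 + 7*u^4 - 8*u^3 - 2*u^2 - 6*u - 3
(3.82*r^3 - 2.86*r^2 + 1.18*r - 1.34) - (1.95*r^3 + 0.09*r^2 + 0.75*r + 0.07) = 1.87*r^3 - 2.95*r^2 + 0.43*r - 1.41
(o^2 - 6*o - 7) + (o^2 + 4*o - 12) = 2*o^2 - 2*o - 19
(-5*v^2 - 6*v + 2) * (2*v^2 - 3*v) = -10*v^4 + 3*v^3 + 22*v^2 - 6*v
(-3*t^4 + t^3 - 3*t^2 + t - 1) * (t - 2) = -3*t^5 + 7*t^4 - 5*t^3 + 7*t^2 - 3*t + 2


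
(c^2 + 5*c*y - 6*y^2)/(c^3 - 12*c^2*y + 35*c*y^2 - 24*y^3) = (c + 6*y)/(c^2 - 11*c*y + 24*y^2)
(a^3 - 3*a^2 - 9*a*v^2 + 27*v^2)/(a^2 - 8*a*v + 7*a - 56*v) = (a^3 - 3*a^2 - 9*a*v^2 + 27*v^2)/(a^2 - 8*a*v + 7*a - 56*v)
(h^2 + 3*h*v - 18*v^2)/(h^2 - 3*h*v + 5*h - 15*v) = (h + 6*v)/(h + 5)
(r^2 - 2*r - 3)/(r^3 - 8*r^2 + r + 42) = (r + 1)/(r^2 - 5*r - 14)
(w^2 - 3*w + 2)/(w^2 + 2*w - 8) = (w - 1)/(w + 4)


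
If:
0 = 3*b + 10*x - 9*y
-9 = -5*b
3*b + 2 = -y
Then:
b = 9/5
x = -36/5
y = -37/5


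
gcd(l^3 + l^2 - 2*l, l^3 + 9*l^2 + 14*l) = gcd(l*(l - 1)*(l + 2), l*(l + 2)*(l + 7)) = l^2 + 2*l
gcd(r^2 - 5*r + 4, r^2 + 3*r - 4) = r - 1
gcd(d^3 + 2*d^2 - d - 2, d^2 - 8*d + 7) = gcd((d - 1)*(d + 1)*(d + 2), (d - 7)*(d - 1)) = d - 1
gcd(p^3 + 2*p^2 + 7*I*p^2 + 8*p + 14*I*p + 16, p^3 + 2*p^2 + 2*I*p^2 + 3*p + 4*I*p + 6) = p^2 + p*(2 - I) - 2*I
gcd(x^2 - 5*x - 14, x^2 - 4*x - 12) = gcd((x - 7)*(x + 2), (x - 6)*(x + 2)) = x + 2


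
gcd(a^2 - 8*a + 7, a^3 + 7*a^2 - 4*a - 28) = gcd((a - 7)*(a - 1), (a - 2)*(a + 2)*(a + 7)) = 1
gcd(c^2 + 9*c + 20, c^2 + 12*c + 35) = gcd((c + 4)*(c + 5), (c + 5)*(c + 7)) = c + 5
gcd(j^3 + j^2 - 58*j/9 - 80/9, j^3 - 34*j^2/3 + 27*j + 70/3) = 1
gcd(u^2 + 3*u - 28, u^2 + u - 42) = u + 7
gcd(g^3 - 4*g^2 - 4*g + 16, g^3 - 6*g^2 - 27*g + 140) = g - 4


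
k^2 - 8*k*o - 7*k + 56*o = (k - 7)*(k - 8*o)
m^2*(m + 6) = m^3 + 6*m^2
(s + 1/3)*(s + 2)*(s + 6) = s^3 + 25*s^2/3 + 44*s/3 + 4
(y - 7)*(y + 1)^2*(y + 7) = y^4 + 2*y^3 - 48*y^2 - 98*y - 49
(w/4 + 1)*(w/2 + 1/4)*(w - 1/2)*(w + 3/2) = w^4/8 + 11*w^3/16 + 23*w^2/32 - 11*w/64 - 3/16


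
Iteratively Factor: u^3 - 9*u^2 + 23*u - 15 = (u - 5)*(u^2 - 4*u + 3) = (u - 5)*(u - 3)*(u - 1)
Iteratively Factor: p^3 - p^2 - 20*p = (p - 5)*(p^2 + 4*p) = p*(p - 5)*(p + 4)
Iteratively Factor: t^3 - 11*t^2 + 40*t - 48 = (t - 3)*(t^2 - 8*t + 16) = (t - 4)*(t - 3)*(t - 4)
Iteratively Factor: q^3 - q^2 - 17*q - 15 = (q - 5)*(q^2 + 4*q + 3) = (q - 5)*(q + 3)*(q + 1)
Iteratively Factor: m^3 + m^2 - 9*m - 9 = (m + 3)*(m^2 - 2*m - 3) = (m + 1)*(m + 3)*(m - 3)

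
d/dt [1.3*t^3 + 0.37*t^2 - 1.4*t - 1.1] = 3.9*t^2 + 0.74*t - 1.4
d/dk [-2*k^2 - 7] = -4*k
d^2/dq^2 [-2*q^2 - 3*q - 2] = -4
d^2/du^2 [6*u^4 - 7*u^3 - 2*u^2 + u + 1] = 72*u^2 - 42*u - 4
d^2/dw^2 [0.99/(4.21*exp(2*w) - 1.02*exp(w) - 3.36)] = ((1.0098 - 16.6716*exp(w))*(-4.21*exp(2*w) + 1.02*exp(w) + 3.36) - 0.99*(8.42*exp(w) - 1.02)*(16.84*exp(w) - 2.04)*exp(w))*exp(w)/(-4.21*exp(2*w) + 1.02*exp(w) + 3.36)^3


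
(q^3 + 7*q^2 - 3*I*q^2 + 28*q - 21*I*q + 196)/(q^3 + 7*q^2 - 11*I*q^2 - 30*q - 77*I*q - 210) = (q^2 - 3*I*q + 28)/(q^2 - 11*I*q - 30)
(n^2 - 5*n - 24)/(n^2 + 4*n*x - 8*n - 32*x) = (n + 3)/(n + 4*x)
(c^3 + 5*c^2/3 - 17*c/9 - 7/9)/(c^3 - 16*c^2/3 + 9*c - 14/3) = (9*c^2 + 24*c + 7)/(3*(3*c^2 - 13*c + 14))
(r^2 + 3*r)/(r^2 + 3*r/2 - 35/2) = 2*r*(r + 3)/(2*r^2 + 3*r - 35)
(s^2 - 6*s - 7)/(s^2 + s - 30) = (s^2 - 6*s - 7)/(s^2 + s - 30)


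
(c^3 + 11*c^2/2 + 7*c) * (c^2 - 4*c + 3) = c^5 + 3*c^4/2 - 12*c^3 - 23*c^2/2 + 21*c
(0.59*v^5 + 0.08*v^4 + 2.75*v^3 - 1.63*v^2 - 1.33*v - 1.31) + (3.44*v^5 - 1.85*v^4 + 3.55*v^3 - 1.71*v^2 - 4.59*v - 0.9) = 4.03*v^5 - 1.77*v^4 + 6.3*v^3 - 3.34*v^2 - 5.92*v - 2.21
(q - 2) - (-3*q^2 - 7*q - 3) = 3*q^2 + 8*q + 1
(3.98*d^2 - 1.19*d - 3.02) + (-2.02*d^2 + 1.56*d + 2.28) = 1.96*d^2 + 0.37*d - 0.74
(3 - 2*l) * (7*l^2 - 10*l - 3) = -14*l^3 + 41*l^2 - 24*l - 9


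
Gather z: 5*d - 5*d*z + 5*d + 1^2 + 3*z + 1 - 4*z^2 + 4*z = 10*d - 4*z^2 + z*(7 - 5*d) + 2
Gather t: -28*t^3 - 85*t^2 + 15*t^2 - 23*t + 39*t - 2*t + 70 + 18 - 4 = -28*t^3 - 70*t^2 + 14*t + 84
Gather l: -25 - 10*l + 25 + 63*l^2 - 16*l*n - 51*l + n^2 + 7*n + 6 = 63*l^2 + l*(-16*n - 61) + n^2 + 7*n + 6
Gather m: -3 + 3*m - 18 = 3*m - 21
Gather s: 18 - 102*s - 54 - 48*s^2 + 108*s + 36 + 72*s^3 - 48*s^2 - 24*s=72*s^3 - 96*s^2 - 18*s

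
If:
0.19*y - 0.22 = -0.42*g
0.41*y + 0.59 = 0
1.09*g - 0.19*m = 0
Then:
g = 1.17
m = 6.74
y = -1.44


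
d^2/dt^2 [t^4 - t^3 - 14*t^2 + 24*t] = 12*t^2 - 6*t - 28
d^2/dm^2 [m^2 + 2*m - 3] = 2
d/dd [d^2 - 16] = 2*d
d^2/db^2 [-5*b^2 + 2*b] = -10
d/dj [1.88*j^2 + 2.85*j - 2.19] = 3.76*j + 2.85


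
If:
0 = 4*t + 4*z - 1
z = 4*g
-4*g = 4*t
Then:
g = 1/12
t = -1/12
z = 1/3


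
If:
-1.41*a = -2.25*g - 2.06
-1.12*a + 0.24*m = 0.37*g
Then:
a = 0.177532301015879*m + 0.25058355524871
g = 0.111253575303284*m - 0.758523194266364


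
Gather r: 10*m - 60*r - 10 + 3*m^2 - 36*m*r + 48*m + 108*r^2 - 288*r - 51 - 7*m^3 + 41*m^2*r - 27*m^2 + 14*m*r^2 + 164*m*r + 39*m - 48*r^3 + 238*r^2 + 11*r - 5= -7*m^3 - 24*m^2 + 97*m - 48*r^3 + r^2*(14*m + 346) + r*(41*m^2 + 128*m - 337) - 66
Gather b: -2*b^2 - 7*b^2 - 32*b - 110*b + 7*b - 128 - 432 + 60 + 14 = -9*b^2 - 135*b - 486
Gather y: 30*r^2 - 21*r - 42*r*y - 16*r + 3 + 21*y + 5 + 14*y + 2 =30*r^2 - 37*r + y*(35 - 42*r) + 10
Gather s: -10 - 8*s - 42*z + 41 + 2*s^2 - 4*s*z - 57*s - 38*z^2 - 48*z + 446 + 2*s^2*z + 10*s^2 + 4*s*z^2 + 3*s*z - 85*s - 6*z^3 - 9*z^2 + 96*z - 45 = s^2*(2*z + 12) + s*(4*z^2 - z - 150) - 6*z^3 - 47*z^2 + 6*z + 432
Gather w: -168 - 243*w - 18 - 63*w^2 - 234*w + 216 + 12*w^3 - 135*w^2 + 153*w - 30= 12*w^3 - 198*w^2 - 324*w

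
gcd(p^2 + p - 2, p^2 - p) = p - 1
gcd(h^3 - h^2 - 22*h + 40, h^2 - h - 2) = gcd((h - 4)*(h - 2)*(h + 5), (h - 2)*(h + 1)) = h - 2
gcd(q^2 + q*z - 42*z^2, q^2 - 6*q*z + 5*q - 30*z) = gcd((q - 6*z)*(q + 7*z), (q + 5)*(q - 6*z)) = -q + 6*z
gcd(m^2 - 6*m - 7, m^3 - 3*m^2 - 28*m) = m - 7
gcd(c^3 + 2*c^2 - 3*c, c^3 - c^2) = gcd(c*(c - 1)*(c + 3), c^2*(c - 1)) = c^2 - c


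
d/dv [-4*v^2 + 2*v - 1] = 2 - 8*v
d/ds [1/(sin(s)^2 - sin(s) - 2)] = (1 - 2*sin(s))*cos(s)/(sin(s) + cos(s)^2 + 1)^2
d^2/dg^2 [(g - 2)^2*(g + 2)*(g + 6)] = 12*g^2 + 24*g - 32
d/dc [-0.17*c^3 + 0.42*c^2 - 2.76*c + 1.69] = -0.51*c^2 + 0.84*c - 2.76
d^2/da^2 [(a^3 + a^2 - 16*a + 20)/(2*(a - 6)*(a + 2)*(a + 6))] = (-a^6 + 60*a^5 + 564*a^4 + 1696*a^3 - 624*a^2 + 8640*a + 75456)/(a^9 + 6*a^8 - 96*a^7 - 640*a^6 + 2592*a^5 + 22464*a^4 - 248832*a^2 - 559872*a - 373248)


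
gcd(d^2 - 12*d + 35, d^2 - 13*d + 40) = d - 5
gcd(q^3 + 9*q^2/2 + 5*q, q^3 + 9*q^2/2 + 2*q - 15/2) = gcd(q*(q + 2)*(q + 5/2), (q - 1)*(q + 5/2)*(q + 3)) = q + 5/2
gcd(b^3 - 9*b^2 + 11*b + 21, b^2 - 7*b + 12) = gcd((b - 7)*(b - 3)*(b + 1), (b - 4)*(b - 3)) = b - 3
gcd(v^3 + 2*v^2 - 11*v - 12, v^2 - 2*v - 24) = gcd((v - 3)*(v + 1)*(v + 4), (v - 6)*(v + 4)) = v + 4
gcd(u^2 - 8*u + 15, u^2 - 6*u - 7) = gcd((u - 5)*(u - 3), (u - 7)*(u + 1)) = 1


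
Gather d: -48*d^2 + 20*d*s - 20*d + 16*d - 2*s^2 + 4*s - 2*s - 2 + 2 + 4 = -48*d^2 + d*(20*s - 4) - 2*s^2 + 2*s + 4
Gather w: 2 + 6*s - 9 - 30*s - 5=-24*s - 12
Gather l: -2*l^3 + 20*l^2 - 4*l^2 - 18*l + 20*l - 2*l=-2*l^3 + 16*l^2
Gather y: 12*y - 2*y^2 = -2*y^2 + 12*y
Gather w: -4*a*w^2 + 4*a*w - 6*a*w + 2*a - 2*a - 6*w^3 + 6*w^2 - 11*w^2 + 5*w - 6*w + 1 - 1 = -6*w^3 + w^2*(-4*a - 5) + w*(-2*a - 1)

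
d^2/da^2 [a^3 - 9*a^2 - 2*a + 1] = 6*a - 18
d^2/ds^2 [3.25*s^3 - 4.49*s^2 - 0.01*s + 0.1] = 19.5*s - 8.98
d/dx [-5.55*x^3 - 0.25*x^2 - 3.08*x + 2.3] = -16.65*x^2 - 0.5*x - 3.08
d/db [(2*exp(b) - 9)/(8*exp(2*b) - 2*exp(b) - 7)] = 16*(-exp(2*b) + 9*exp(b) - 2)*exp(b)/(64*exp(4*b) - 32*exp(3*b) - 108*exp(2*b) + 28*exp(b) + 49)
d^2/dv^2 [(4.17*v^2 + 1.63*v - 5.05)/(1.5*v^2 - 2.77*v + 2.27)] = (1.4210854715202e-14*v^4 + 41.9877*v^3 - 153.3681*v^2 + 92.5956*v + 20.36795)/(3.375*v^6 - 18.6975*v^5 + 49.85055*v^4 - 77.845033*v^3 + 75.440499*v^2 - 42.820599*v + 11.697083)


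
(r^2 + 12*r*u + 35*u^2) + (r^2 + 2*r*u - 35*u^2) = 2*r^2 + 14*r*u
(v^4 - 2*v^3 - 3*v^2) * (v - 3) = v^5 - 5*v^4 + 3*v^3 + 9*v^2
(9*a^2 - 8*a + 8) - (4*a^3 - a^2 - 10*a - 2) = -4*a^3 + 10*a^2 + 2*a + 10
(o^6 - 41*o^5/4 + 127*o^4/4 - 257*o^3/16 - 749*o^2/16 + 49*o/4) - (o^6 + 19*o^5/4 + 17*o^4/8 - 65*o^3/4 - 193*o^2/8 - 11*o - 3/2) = -15*o^5 + 237*o^4/8 + 3*o^3/16 - 363*o^2/16 + 93*o/4 + 3/2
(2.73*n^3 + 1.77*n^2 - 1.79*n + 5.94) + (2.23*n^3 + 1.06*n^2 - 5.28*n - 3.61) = 4.96*n^3 + 2.83*n^2 - 7.07*n + 2.33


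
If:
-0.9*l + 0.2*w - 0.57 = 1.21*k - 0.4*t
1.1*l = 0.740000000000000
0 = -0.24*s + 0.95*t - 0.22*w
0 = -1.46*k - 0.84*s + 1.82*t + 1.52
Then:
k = 0.253217188831833*w - 0.482758816203027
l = 0.67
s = 0.136178735022834*w + 5.8515683224629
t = 0.265981996216295*w + 1.47829094462221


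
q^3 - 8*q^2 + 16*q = q*(q - 4)^2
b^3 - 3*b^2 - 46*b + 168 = (b - 6)*(b - 4)*(b + 7)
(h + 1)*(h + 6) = h^2 + 7*h + 6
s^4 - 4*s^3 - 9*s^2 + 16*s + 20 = (s - 5)*(s - 2)*(s + 1)*(s + 2)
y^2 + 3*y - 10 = (y - 2)*(y + 5)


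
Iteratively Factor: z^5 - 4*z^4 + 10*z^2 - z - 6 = (z - 3)*(z^4 - z^3 - 3*z^2 + z + 2) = (z - 3)*(z - 2)*(z^3 + z^2 - z - 1) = (z - 3)*(z - 2)*(z + 1)*(z^2 - 1) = (z - 3)*(z - 2)*(z + 1)^2*(z - 1)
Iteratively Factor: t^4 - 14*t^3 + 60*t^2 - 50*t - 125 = (t - 5)*(t^3 - 9*t^2 + 15*t + 25) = (t - 5)^2*(t^2 - 4*t - 5) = (t - 5)^2*(t + 1)*(t - 5)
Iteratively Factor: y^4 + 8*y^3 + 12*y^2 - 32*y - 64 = (y + 4)*(y^3 + 4*y^2 - 4*y - 16) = (y - 2)*(y + 4)*(y^2 + 6*y + 8) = (y - 2)*(y + 2)*(y + 4)*(y + 4)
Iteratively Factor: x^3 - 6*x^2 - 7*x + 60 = (x - 4)*(x^2 - 2*x - 15) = (x - 4)*(x + 3)*(x - 5)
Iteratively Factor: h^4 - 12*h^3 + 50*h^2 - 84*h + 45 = (h - 3)*(h^3 - 9*h^2 + 23*h - 15) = (h - 3)*(h - 1)*(h^2 - 8*h + 15) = (h - 5)*(h - 3)*(h - 1)*(h - 3)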